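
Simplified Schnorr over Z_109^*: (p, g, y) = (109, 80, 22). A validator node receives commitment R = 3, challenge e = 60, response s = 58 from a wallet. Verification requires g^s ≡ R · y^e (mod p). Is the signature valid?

valid

g^s mod p:
80^2 = 6400 ≡ 78
80^4 ≡ 78^2 = 6084 ≡ 89
80^8 ≡ 89^2 = 7921 ≡ 73
80^16 ≡ 73^2 = 5329 ≡ 97
80^32 ≡ 97^2 = 9409 ≡ 35
58 = 32 + 16 + 8 + 2, so 80^58 ≡ 35·97·73·78 ≡ 89 (mod 109)
R · y^e mod p:
22^2 = 484 ≡ 48
22^4 ≡ 48^2 = 2304 ≡ 15
22^8 ≡ 15^2 = 225 ≡ 7
22^16 ≡ 7^2 = 49
22^32 ≡ 49^2 = 2401 ≡ 3
60 = 32 + 16 + 8 + 4, so 22^60 ≡ 3·49·7·15 ≡ 66 (mod 109)
3·66 = 198 ≡ 89 (mod 109)
89 ≡ 89 (mod 109); signature holds.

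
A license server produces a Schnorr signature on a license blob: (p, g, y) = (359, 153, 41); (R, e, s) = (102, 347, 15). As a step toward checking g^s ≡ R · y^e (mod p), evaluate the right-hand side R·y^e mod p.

46

Squares mod 359: 41^1≡41, 41^2≡245, 41^4≡72, 41^8≡158, 41^16≡193, 41^32≡272, 41^64≡30, 41^128≡182, 41^256≡96
347 = 256 + 64 + 16 + 8 + 2 + 1, so 41^347 ≡ 96·30·193·158·245·41 ≡ 99 (mod 359)
R · y^e ≡ 102·99 = 10098 ≡ 46 (mod 359)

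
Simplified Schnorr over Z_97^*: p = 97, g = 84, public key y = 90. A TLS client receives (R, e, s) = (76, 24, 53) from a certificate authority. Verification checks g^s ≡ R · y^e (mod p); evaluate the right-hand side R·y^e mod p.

74

90^2 = 8100 ≡ 49
90^4 ≡ 49^2 = 2401 ≡ 73
90^8 ≡ 73^2 = 5329 ≡ 91
90^16 ≡ 91^2 = 8281 ≡ 36
24 = 16 + 8, so 90^24 ≡ 36·91 ≡ 75 (mod 97)
R · y^e ≡ 76·75 = 5700 ≡ 74 (mod 97)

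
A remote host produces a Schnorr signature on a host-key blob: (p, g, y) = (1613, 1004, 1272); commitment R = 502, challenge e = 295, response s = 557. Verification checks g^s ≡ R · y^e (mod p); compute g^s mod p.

1384

1004^557 mod 1613 = 1384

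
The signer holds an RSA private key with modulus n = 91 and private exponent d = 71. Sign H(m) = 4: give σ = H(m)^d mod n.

23

Squares mod 91: (H(m))^1≡4, (H(m))^2≡16, (H(m))^4≡74, (H(m))^8≡16, (H(m))^16≡74, (H(m))^32≡16, (H(m))^64≡74
71 = 64 + 4 + 2 + 1, so (H(m))^71 ≡ 74·74·16·4 ≡ 23 (mod 91)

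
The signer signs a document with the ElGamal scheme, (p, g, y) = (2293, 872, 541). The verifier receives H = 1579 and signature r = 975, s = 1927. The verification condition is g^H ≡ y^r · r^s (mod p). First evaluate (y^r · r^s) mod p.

405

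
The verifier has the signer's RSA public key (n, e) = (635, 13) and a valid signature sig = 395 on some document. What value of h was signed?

sig^2 ≡ 395^2 = 156025 ≡ 450
sig^4 ≡ 450^2 = 202500 ≡ 570
sig^8 ≡ 570^2 = 324900 ≡ 415
13 = 8 + 4 + 1, so sig^13 ≡ 415·570·395 ≡ 175 (mod 635)

175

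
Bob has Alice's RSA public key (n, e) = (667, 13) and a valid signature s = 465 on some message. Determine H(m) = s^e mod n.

s^2 ≡ 465^2 = 216225 ≡ 117
s^4 ≡ 117^2 = 13689 ≡ 349
s^8 ≡ 349^2 = 121801 ≡ 407
13 = 8 + 4 + 1, so s^13 ≡ 407·349·465 ≡ 320 (mod 667)

320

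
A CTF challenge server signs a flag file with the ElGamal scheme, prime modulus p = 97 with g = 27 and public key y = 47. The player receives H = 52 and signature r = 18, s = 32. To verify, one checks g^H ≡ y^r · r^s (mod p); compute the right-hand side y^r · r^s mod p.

Squares mod 97: 47^1≡47, 47^2≡75, 47^4≡96, 47^8≡1, 47^16≡1
18 = 16 + 2, so 47^18 ≡ 1·75 ≡ 75 (mod 97)
Squares mod 97: 18^1≡18, 18^2≡33, 18^4≡22, 18^8≡96, 18^16≡1, 18^32≡1
18^32 ≡ 1 (mod 97)
y^r · r^s ≡ 75·1 = 75 ≡ 75 (mod 97)

75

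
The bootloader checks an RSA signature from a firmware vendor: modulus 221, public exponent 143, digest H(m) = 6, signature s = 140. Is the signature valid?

invalid

s^2 ≡ 140^2 = 19600 ≡ 152
s^4 ≡ 152^2 = 23104 ≡ 120
s^8 ≡ 120^2 = 14400 ≡ 35
s^16 ≡ 35^2 = 1225 ≡ 120
s^32 ≡ 120^2 = 14400 ≡ 35
s^64 ≡ 35^2 = 1225 ≡ 120
s^128 ≡ 120^2 = 14400 ≡ 35
143 = 128 + 8 + 4 + 2 + 1, so s^143 ≡ 35·35·120·152·140 ≡ 30 (mod 221)
30 ≠ 6, so verification fails.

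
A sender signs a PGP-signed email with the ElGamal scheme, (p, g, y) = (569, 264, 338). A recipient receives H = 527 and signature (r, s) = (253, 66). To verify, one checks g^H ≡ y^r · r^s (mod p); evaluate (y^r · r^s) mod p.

441

Squares mod 569: 338^1≡338, 338^2≡444, 338^4≡262, 338^8≡364, 338^16≡488, 338^32≡302, 338^64≡164, 338^128≡153
253 = 128 + 64 + 32 + 16 + 8 + 4 + 1, so 338^253 ≡ 153·164·302·488·364·262·338 ≡ 442 (mod 569)
Squares mod 569: 253^1≡253, 253^2≡281, 253^4≡439, 253^8≡399, 253^16≡450, 253^32≡505, 253^64≡113
66 = 64 + 2, so 253^66 ≡ 113·281 ≡ 458 (mod 569)
y^r · r^s ≡ 442·458 = 202436 ≡ 441 (mod 569)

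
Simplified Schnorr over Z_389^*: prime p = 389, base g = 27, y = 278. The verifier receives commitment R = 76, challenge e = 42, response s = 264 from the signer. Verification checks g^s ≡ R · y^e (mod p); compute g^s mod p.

27^264 mod 389 = 370

370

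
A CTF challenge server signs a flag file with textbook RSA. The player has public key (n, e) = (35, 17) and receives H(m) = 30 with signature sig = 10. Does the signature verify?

does not verify

sig^2 ≡ 10^2 = 100 ≡ 30
sig^4 ≡ 30^2 = 900 ≡ 25
sig^8 ≡ 25^2 = 625 ≡ 30
sig^16 ≡ 30^2 = 900 ≡ 25
17 = 16 + 1, so sig^17 ≡ 25·10 ≡ 5 (mod 35)
5 ≠ 30, so verification fails.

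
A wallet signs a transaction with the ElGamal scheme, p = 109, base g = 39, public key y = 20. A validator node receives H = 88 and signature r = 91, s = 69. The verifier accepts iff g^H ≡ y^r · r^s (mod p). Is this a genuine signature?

Left side g^H mod p:
Squares mod 109: 39^1≡39, 39^2≡104, 39^4≡25, 39^8≡80, 39^16≡78, 39^32≡89, 39^64≡73
88 = 64 + 16 + 8, so 39^88 ≡ 73·78·80 ≡ 9 (mod 109)
Right side y^r · r^s mod p:
Squares mod 109: 20^1≡20, 20^2≡73, 20^4≡97, 20^8≡35, 20^16≡26, 20^32≡22, 20^64≡48
91 = 64 + 16 + 8 + 2 + 1, so 20^91 ≡ 48·26·35·73·20 ≡ 61 (mod 109)
Squares mod 109: 91^1≡91, 91^2≡106, 91^4≡9, 91^8≡81, 91^16≡21, 91^32≡5, 91^64≡25
69 = 64 + 4 + 1, so 91^69 ≡ 25·9·91 ≡ 92 (mod 109)
61·92 = 5612 ≡ 53 (mod 109)
9 ≠ 53, so verification fails.

forged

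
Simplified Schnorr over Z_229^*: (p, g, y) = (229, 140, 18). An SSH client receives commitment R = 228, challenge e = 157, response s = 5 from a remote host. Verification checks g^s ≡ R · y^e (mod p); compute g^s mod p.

211

140^2 = 19600 ≡ 135
140^4 ≡ 135^2 = 18225 ≡ 134
5 = 4 + 1, so 140^5 ≡ 134·140 ≡ 211 (mod 229)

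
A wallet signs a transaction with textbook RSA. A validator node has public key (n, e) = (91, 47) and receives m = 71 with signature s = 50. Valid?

Squares mod 91: s^1≡50, s^2≡43, s^4≡29, s^8≡22, s^16≡29, s^32≡22
47 = 32 + 8 + 4 + 2 + 1, so s^47 ≡ 22·22·29·43·50 ≡ 71 (mod 91)
s^47 mod 91 = 71 matches m.

yes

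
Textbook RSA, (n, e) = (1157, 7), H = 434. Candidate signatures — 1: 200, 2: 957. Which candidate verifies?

2

Candidate 1: 200^7 mod 1157 = 723
Candidate 2: 957^7 mod 1157 = 434
  → matches H = 434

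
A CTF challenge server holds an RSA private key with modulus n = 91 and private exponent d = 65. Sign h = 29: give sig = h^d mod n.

h^2 ≡ 29^2 = 841 ≡ 22
h^4 ≡ 22^2 = 484 ≡ 29
h^8 ≡ 29^2 = 841 ≡ 22
h^16 ≡ 22^2 = 484 ≡ 29
h^32 ≡ 29^2 = 841 ≡ 22
h^64 ≡ 22^2 = 484 ≡ 29
65 = 64 + 1, so h^65 ≡ 29·29 ≡ 22 (mod 91)

22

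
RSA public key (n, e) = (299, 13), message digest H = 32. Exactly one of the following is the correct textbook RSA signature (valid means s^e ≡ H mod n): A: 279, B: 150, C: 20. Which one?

A

Candidate A: Squares mod 299: 279^1≡279, 279^2≡101, 279^4≡35, 279^8≡29; 13 = 8 + 4 + 1, so 279^13 ≡ 29·35·279 ≡ 32 (mod 299)
  → matches H = 32
Candidate B: Squares mod 299: 150^1≡150, 150^2≡75, 150^4≡243, 150^8≡146; 13 = 8 + 4 + 1, so 150^13 ≡ 146·243·150 ≡ 98 (mod 299)
Candidate C: Squares mod 299: 20^1≡20, 20^2≡101, 20^4≡35, 20^8≡29; 13 = 8 + 4 + 1, so 20^13 ≡ 29·35·20 ≡ 267 (mod 299)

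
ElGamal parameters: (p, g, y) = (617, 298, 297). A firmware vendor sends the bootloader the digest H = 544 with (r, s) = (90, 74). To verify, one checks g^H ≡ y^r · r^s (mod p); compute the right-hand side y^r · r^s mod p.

297^2 = 88209 ≡ 595
297^4 ≡ 595^2 = 354025 ≡ 484
297^8 ≡ 484^2 = 234256 ≡ 413
297^16 ≡ 413^2 = 170569 ≡ 277
297^32 ≡ 277^2 = 76729 ≡ 221
297^64 ≡ 221^2 = 48841 ≡ 98
90 = 64 + 16 + 8 + 2, so 297^90 ≡ 98·277·413·595 ≡ 279 (mod 617)
90^2 = 8100 ≡ 79
90^4 ≡ 79^2 = 6241 ≡ 71
90^8 ≡ 71^2 = 5041 ≡ 105
90^16 ≡ 105^2 = 11025 ≡ 536
90^32 ≡ 536^2 = 287296 ≡ 391
90^64 ≡ 391^2 = 152881 ≡ 482
74 = 64 + 8 + 2, so 90^74 ≡ 482·105·79 ≡ 30 (mod 617)
y^r · r^s ≡ 279·30 = 8370 ≡ 349 (mod 617)

349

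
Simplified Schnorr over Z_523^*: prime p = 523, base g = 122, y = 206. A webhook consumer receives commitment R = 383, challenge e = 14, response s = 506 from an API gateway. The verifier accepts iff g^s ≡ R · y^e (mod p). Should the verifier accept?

accept

g^s mod p:
122^2 = 14884 ≡ 240
122^4 ≡ 240^2 = 57600 ≡ 70
122^8 ≡ 70^2 = 4900 ≡ 193
122^16 ≡ 193^2 = 37249 ≡ 116
122^32 ≡ 116^2 = 13456 ≡ 381
122^64 ≡ 381^2 = 145161 ≡ 290
122^128 ≡ 290^2 = 84100 ≡ 420
122^256 ≡ 420^2 = 176400 ≡ 149
506 = 256 + 128 + 64 + 32 + 16 + 8 + 2, so 122^506 ≡ 149·420·290·381·116·193·240 ≡ 257 (mod 523)
R · y^e mod p:
206^2 = 42436 ≡ 73
206^4 ≡ 73^2 = 5329 ≡ 99
206^8 ≡ 99^2 = 9801 ≡ 387
14 = 8 + 4 + 2, so 206^14 ≡ 387·99·73 ≡ 368 (mod 523)
383·368 = 140944 ≡ 257 (mod 523)
257 ≡ 257 (mod 523); signature holds.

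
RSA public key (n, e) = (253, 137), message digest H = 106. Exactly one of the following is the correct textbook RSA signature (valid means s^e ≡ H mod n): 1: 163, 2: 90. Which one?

2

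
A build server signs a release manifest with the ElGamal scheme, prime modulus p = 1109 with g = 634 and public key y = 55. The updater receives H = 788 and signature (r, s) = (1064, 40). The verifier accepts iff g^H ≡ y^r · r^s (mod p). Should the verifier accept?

accept

Left side g^H mod p:
Squares mod 1109: 634^1≡634, 634^2≡498, 634^4≡697, 634^8≡67, 634^16≡53, 634^32≡591, 634^64≡1055, 634^128≡698, 634^256≡353, 634^512≡401
788 = 512 + 256 + 16 + 4, so 634^788 ≡ 401·353·53·697 ≡ 260 (mod 1109)
Right side y^r · r^s mod p:
Squares mod 1109: 55^1≡55, 55^2≡807, 55^4≡266, 55^8≡889, 55^16≡713, 55^32≡447, 55^64≡189, 55^128≡233, 55^256≡1057, 55^512≡486, 55^1024≡1088
1064 = 1024 + 32 + 8, so 55^1064 ≡ 1088·447·889 ≡ 182 (mod 1109)
Squares mod 1109: 1064^1≡1064, 1064^2≡916, 1064^4≡652, 1064^8≡357, 1064^16≡1023, 1064^32≡742
40 = 32 + 8, so 1064^40 ≡ 742·357 ≡ 952 (mod 1109)
182·952 = 173264 ≡ 260 (mod 1109)
260 ≡ 260 (mod 1109), so the signature is genuine.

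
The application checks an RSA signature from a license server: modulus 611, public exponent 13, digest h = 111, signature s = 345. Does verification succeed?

Squares mod 611: s^1≡345, s^2≡491, s^4≡347, s^8≡42
13 = 8 + 4 + 1, so s^13 ≡ 42·347·345 ≡ 111 (mod 611)
111 = h, so the signature checks out.

passes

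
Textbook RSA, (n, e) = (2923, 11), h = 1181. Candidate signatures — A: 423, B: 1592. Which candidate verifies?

Candidate A: 423^2 = 178929 ≡ 626; 423^4 ≡ 626^2 = 391876 ≡ 194; 423^8 ≡ 194^2 = 37636 ≡ 2560; 11 = 8 + 2 + 1, so 423^11 ≡ 2560·626·423 ≡ 1181 (mod 2923)
  → matches h = 1181
Candidate B: 1592^2 = 2534464 ≡ 223; 1592^4 ≡ 223^2 = 49729 ≡ 38; 1592^8 ≡ 38^2 = 1444; 11 = 8 + 2 + 1, so 1592^11 ≡ 1444·223·1592 ≡ 1518 (mod 2923)

A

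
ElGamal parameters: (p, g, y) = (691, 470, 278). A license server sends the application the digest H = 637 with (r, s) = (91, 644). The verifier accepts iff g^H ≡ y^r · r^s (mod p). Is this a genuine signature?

Left side g^H mod p:
470^2 = 220900 ≡ 471
470^4 ≡ 471^2 = 221841 ≡ 30
470^8 ≡ 30^2 = 900 ≡ 209
470^16 ≡ 209^2 = 43681 ≡ 148
470^32 ≡ 148^2 = 21904 ≡ 483
470^64 ≡ 483^2 = 233289 ≡ 422
470^128 ≡ 422^2 = 178084 ≡ 497
470^256 ≡ 497^2 = 247009 ≡ 322
470^512 ≡ 322^2 = 103684 ≡ 34
637 = 512 + 64 + 32 + 16 + 8 + 4 + 1, so 470^637 ≡ 34·422·483·148·209·30·470 ≡ 543 (mod 691)
Right side y^r · r^s mod p:
278^2 = 77284 ≡ 583
278^4 ≡ 583^2 = 339889 ≡ 608
278^8 ≡ 608^2 = 369664 ≡ 670
278^16 ≡ 670^2 = 448900 ≡ 441
278^32 ≡ 441^2 = 194481 ≡ 310
278^64 ≡ 310^2 = 96100 ≡ 51
91 = 64 + 16 + 8 + 2 + 1, so 278^91 ≡ 51·441·670·583·278 ≡ 87 (mod 691)
91^2 = 8281 ≡ 680
91^4 ≡ 680^2 = 462400 ≡ 121
91^8 ≡ 121^2 = 14641 ≡ 130
91^16 ≡ 130^2 = 16900 ≡ 316
91^32 ≡ 316^2 = 99856 ≡ 352
91^64 ≡ 352^2 = 123904 ≡ 215
91^128 ≡ 215^2 = 46225 ≡ 619
91^256 ≡ 619^2 = 383161 ≡ 347
91^512 ≡ 347^2 = 120409 ≡ 175
644 = 512 + 128 + 4, so 91^644 ≡ 175·619·121 ≡ 437 (mod 691)
87·437 = 38019 ≡ 14 (mod 691)
543 ≠ 14, so verification fails.

forged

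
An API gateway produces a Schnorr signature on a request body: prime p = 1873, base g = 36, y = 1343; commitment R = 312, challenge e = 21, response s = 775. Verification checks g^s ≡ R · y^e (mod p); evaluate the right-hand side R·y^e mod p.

1343^2 = 1803649 ≡ 1823
1343^4 ≡ 1823^2 = 3323329 ≡ 627
1343^8 ≡ 627^2 = 393129 ≡ 1672
1343^16 ≡ 1672^2 = 2795584 ≡ 1068
21 = 16 + 4 + 1, so 1343^21 ≡ 1068·627·1343 ≡ 198 (mod 1873)
R · y^e ≡ 312·198 = 61776 ≡ 1840 (mod 1873)

1840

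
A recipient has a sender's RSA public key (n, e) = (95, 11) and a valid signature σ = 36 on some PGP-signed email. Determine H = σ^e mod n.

σ^2 ≡ 36^2 = 1296 ≡ 61
σ^4 ≡ 61^2 = 3721 ≡ 16
σ^8 ≡ 16^2 = 256 ≡ 66
11 = 8 + 2 + 1, so σ^11 ≡ 66·61·36 ≡ 61 (mod 95)

61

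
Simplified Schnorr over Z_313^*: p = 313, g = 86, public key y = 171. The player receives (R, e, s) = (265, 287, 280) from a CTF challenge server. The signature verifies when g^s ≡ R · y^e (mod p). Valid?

g^s mod p:
86^2 = 7396 ≡ 197
86^4 ≡ 197^2 = 38809 ≡ 310
86^8 ≡ 310^2 = 96100 ≡ 9
86^16 ≡ 9^2 = 81
86^32 ≡ 81^2 = 6561 ≡ 301
86^64 ≡ 301^2 = 90601 ≡ 144
86^128 ≡ 144^2 = 20736 ≡ 78
86^256 ≡ 78^2 = 6084 ≡ 137
280 = 256 + 16 + 8, so 86^280 ≡ 137·81·9 ≡ 26 (mod 313)
R · y^e mod p:
171^2 = 29241 ≡ 132
171^4 ≡ 132^2 = 17424 ≡ 209
171^8 ≡ 209^2 = 43681 ≡ 174
171^16 ≡ 174^2 = 30276 ≡ 228
171^32 ≡ 228^2 = 51984 ≡ 26
171^64 ≡ 26^2 = 676 ≡ 50
171^128 ≡ 50^2 = 2500 ≡ 309
171^256 ≡ 309^2 = 95481 ≡ 16
287 = 256 + 16 + 8 + 4 + 2 + 1, so 171^287 ≡ 16·228·174·209·132·171 ≡ 169 (mod 313)
265·169 = 44785 ≡ 26 (mod 313)
26 ≡ 26 (mod 313); signature holds.

yes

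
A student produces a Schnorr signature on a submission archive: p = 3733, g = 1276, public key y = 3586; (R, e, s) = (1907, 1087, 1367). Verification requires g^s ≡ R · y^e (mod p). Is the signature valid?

valid

g^s mod p:
1276^2 = 1628176 ≡ 588
1276^4 ≡ 588^2 = 345744 ≡ 2308
1276^8 ≡ 2308^2 = 5326864 ≡ 3606
1276^16 ≡ 3606^2 = 13003236 ≡ 1197
1276^32 ≡ 1197^2 = 1432809 ≡ 3070
1276^64 ≡ 3070^2 = 9424900 ≡ 2808
1276^128 ≡ 2808^2 = 7884864 ≡ 768
1276^256 ≡ 768^2 = 589824 ≡ 10
1276^512 ≡ 10^2 = 100
1276^1024 ≡ 100^2 = 10000 ≡ 2534
1367 = 1024 + 256 + 64 + 16 + 4 + 2 + 1, so 1276^1367 ≡ 2534·10·2808·1197·2308·588·1276 ≡ 1486 (mod 3733)
R · y^e mod p:
3586^2 = 12859396 ≡ 2944
3586^4 ≡ 2944^2 = 8667136 ≡ 2843
3586^8 ≡ 2843^2 = 8082649 ≡ 704
3586^16 ≡ 704^2 = 495616 ≡ 2860
3586^32 ≡ 2860^2 = 8179600 ≡ 597
3586^64 ≡ 597^2 = 356409 ≡ 1774
3586^128 ≡ 1774^2 = 3147076 ≡ 157
3586^256 ≡ 157^2 = 24649 ≡ 2251
3586^512 ≡ 2251^2 = 5067001 ≡ 1320
3586^1024 ≡ 1320^2 = 1742400 ≡ 2822
1087 = 1024 + 32 + 16 + 8 + 4 + 2 + 1, so 3586^1087 ≡ 2822·597·2860·704·2843·2944·3586 ≡ 3401 (mod 3733)
1907·3401 = 6485707 ≡ 1486 (mod 3733)
1486 ≡ 1486 (mod 3733); signature holds.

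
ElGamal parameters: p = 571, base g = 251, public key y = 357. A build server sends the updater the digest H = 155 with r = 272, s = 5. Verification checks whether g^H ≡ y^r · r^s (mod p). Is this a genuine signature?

forged

Left side g^H mod p:
251^2 = 63001 ≡ 191
251^4 ≡ 191^2 = 36481 ≡ 508
251^8 ≡ 508^2 = 258064 ≡ 543
251^16 ≡ 543^2 = 294849 ≡ 213
251^32 ≡ 213^2 = 45369 ≡ 260
251^64 ≡ 260^2 = 67600 ≡ 222
251^128 ≡ 222^2 = 49284 ≡ 178
155 = 128 + 16 + 8 + 2 + 1, so 251^155 ≡ 178·213·543·191·251 ≡ 85 (mod 571)
Right side y^r · r^s mod p:
357^2 = 127449 ≡ 116
357^4 ≡ 116^2 = 13456 ≡ 323
357^8 ≡ 323^2 = 104329 ≡ 407
357^16 ≡ 407^2 = 165649 ≡ 59
357^32 ≡ 59^2 = 3481 ≡ 55
357^64 ≡ 55^2 = 3025 ≡ 170
357^128 ≡ 170^2 = 28900 ≡ 350
357^256 ≡ 350^2 = 122500 ≡ 306
272 = 256 + 16, so 357^272 ≡ 306·59 ≡ 353 (mod 571)
272^2 = 73984 ≡ 325
272^4 ≡ 325^2 = 105625 ≡ 561
5 = 4 + 1, so 272^5 ≡ 561·272 ≡ 135 (mod 571)
353·135 = 47655 ≡ 262 (mod 571)
85 ≠ 262, so verification fails.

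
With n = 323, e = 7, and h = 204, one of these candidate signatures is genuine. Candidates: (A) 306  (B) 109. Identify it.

Candidate A: 306^2 = 93636 ≡ 289; 306^4 ≡ 289^2 = 83521 ≡ 187; 7 = 4 + 2 + 1, so 306^7 ≡ 187·289·306 ≡ 204 (mod 323)
  → matches h = 204
Candidate B: 109^2 = 11881 ≡ 253; 109^4 ≡ 253^2 = 64009 ≡ 55; 7 = 4 + 2 + 1, so 109^7 ≡ 55·253·109 ≡ 250 (mod 323)

A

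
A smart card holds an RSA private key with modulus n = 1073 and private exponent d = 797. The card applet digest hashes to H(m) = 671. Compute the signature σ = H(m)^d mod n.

(H(m))^2 ≡ 671^2 = 450241 ≡ 654
(H(m))^4 ≡ 654^2 = 427716 ≡ 662
(H(m))^8 ≡ 662^2 = 438244 ≡ 460
(H(m))^16 ≡ 460^2 = 211600 ≡ 219
(H(m))^32 ≡ 219^2 = 47961 ≡ 749
(H(m))^64 ≡ 749^2 = 561001 ≡ 895
(H(m))^128 ≡ 895^2 = 801025 ≡ 567
(H(m))^256 ≡ 567^2 = 321489 ≡ 662
(H(m))^512 ≡ 662^2 = 438244 ≡ 460
797 = 512 + 256 + 16 + 8 + 4 + 1, so (H(m))^797 ≡ 460·662·219·460·662·671 ≡ 979 (mod 1073)

979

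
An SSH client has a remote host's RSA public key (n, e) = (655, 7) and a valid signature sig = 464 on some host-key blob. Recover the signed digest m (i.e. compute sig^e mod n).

sig^2 ≡ 464^2 = 215296 ≡ 456
sig^4 ≡ 456^2 = 207936 ≡ 301
7 = 4 + 2 + 1, so sig^7 ≡ 301·456·464 ≡ 479 (mod 655)

479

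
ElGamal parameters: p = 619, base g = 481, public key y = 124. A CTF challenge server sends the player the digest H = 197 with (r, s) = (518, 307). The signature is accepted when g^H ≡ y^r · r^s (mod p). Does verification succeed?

Left side g^H mod p:
Squares mod 619: 481^1≡481, 481^2≡474, 481^4≡598, 481^8≡441, 481^16≡115, 481^32≡226, 481^64≡318, 481^128≡227
197 = 128 + 64 + 4 + 1, so 481^197 ≡ 227·318·598·481 ≡ 264 (mod 619)
Right side y^r · r^s mod p:
Squares mod 619: 124^1≡124, 124^2≡520, 124^4≡516, 124^8≡86, 124^16≡587, 124^32≡405, 124^64≡609, 124^128≡100, 124^256≡96, 124^512≡550
518 = 512 + 4 + 2, so 124^518 ≡ 550·516·520 ≡ 210 (mod 619)
Squares mod 619: 518^1≡518, 518^2≡297, 518^4≡311, 518^8≡157, 518^16≡508, 518^32≡560, 518^64≡386, 518^128≡436, 518^256≡63
307 = 256 + 32 + 16 + 2 + 1, so 518^307 ≡ 63·560·508·297·518 ≡ 421 (mod 619)
210·421 = 88410 ≡ 512 (mod 619)
264 ≠ 512, so verification fails.

fails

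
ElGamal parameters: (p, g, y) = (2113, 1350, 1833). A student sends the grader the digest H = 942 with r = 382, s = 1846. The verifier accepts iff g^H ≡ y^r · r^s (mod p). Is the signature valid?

valid

Left side g^H mod p:
1350^2 = 1822500 ≡ 1094
1350^4 ≡ 1094^2 = 1196836 ≡ 878
1350^8 ≡ 878^2 = 770884 ≡ 1752
1350^16 ≡ 1752^2 = 3069504 ≡ 1428
1350^32 ≡ 1428^2 = 2039184 ≡ 139
1350^64 ≡ 139^2 = 19321 ≡ 304
1350^128 ≡ 304^2 = 92416 ≡ 1557
1350^256 ≡ 1557^2 = 2424249 ≡ 638
1350^512 ≡ 638^2 = 407044 ≡ 1348
942 = 512 + 256 + 128 + 32 + 8 + 4 + 2, so 1350^942 ≡ 1348·638·1557·139·1752·878·1094 ≡ 639 (mod 2113)
Right side y^r · r^s mod p:
1833^2 = 3359889 ≡ 219
1833^4 ≡ 219^2 = 47961 ≡ 1475
1833^8 ≡ 1475^2 = 2175625 ≡ 1348
1833^16 ≡ 1348^2 = 1817104 ≡ 2037
1833^32 ≡ 2037^2 = 4149369 ≡ 1550
1833^64 ≡ 1550^2 = 2402500 ≡ 19
1833^128 ≡ 19^2 = 361
1833^256 ≡ 361^2 = 130321 ≡ 1428
382 = 256 + 64 + 32 + 16 + 8 + 4 + 2, so 1833^382 ≡ 1428·19·1550·2037·1348·1475·219 ≡ 1254 (mod 2113)
382^2 = 145924 ≡ 127
382^4 ≡ 127^2 = 16129 ≡ 1338
382^8 ≡ 1338^2 = 1790244 ≡ 533
382^16 ≡ 533^2 = 284089 ≡ 947
382^32 ≡ 947^2 = 896809 ≡ 897
382^64 ≡ 897^2 = 804609 ≡ 1669
382^128 ≡ 1669^2 = 2785561 ≡ 627
382^256 ≡ 627^2 = 393129 ≡ 111
382^512 ≡ 111^2 = 12321 ≡ 1756
382^1024 ≡ 1756^2 = 3083536 ≡ 669
1846 = 1024 + 512 + 256 + 32 + 16 + 4 + 2, so 382^1846 ≡ 669·1756·111·897·947·1338·127 ≡ 1148 (mod 2113)
1254·1148 = 1439592 ≡ 639 (mod 2113)
639 ≡ 639 (mod 2113), so the signature is genuine.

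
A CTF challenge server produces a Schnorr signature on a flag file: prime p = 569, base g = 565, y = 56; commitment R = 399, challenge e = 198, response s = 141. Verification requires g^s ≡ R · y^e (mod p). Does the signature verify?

g^s mod p:
Squares mod 569: 565^1≡565, 565^2≡16, 565^4≡256, 565^8≡101, 565^16≡528, 565^32≡543, 565^64≡107, 565^128≡69
141 = 128 + 8 + 4 + 1, so 565^141 ≡ 69·101·256·565 ≡ 142 (mod 569)
R · y^e mod p:
Squares mod 569: 56^1≡56, 56^2≡291, 56^4≡469, 56^8≡327, 56^16≡526, 56^32≡142, 56^64≡249, 56^128≡549
198 = 128 + 64 + 4 + 2, so 56^198 ≡ 549·249·469·291 ≡ 528 (mod 569)
399·528 = 210672 ≡ 142 (mod 569)
142 ≡ 142 (mod 569); signature holds.

verifies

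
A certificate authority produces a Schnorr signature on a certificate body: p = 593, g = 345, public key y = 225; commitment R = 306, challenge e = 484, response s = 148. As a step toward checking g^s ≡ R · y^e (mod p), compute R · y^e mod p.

1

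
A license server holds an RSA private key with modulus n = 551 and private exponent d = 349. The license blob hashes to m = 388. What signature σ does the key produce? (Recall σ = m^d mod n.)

Squares mod 551: m^1≡388, m^2≡121, m^4≡315, m^8≡45, m^16≡372, m^32≡83, m^64≡277, m^128≡140, m^256≡315
349 = 256 + 64 + 16 + 8 + 4 + 1, so m^349 ≡ 315·277·372·45·315·388 ≡ 369 (mod 551)

369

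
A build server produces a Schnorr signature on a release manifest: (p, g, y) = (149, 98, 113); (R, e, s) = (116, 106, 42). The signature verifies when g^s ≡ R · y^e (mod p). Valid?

yes

g^s mod p:
98^2 = 9604 ≡ 68
98^4 ≡ 68^2 = 4624 ≡ 5
98^8 ≡ 5^2 = 25
98^16 ≡ 25^2 = 625 ≡ 29
98^32 ≡ 29^2 = 841 ≡ 96
42 = 32 + 8 + 2, so 98^42 ≡ 96·25·68 ≡ 45 (mod 149)
R · y^e mod p:
113^2 = 12769 ≡ 104
113^4 ≡ 104^2 = 10816 ≡ 88
113^8 ≡ 88^2 = 7744 ≡ 145
113^16 ≡ 145^2 = 21025 ≡ 16
113^32 ≡ 16^2 = 256 ≡ 107
113^64 ≡ 107^2 = 11449 ≡ 125
106 = 64 + 32 + 8 + 2, so 113^106 ≡ 125·107·145·104 ≡ 107 (mod 149)
116·107 = 12412 ≡ 45 (mod 149)
45 ≡ 45 (mod 149); signature holds.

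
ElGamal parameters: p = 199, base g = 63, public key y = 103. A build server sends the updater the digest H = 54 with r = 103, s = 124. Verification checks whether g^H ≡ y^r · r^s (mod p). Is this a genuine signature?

genuine

Left side g^H mod p:
Squares mod 199: 63^1≡63, 63^2≡188, 63^4≡121, 63^8≡114, 63^16≡61, 63^32≡139
54 = 32 + 16 + 4 + 2, so 63^54 ≡ 139·61·121·188 ≡ 139 (mod 199)
Right side y^r · r^s mod p:
Squares mod 199: 103^1≡103, 103^2≡62, 103^4≡63, 103^8≡188, 103^16≡121, 103^32≡114, 103^64≡61
103 = 64 + 32 + 4 + 2 + 1, so 103^103 ≡ 61·114·63·62·103 ≡ 63 (mod 199)
Squares mod 199: 103^1≡103, 103^2≡62, 103^4≡63, 103^8≡188, 103^16≡121, 103^32≡114, 103^64≡61
124 = 64 + 32 + 16 + 8 + 4, so 103^124 ≡ 61·114·121·188·63 ≡ 18 (mod 199)
63·18 = 1134 ≡ 139 (mod 199)
139 ≡ 139 (mod 199), so the signature is genuine.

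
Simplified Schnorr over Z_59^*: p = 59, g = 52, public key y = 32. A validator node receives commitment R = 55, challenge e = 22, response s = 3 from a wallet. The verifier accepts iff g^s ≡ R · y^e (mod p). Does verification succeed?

passes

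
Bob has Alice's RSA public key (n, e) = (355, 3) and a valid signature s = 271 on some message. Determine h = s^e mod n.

146

s^2 ≡ 271^2 = 73441 ≡ 311
3 = 2 + 1, so s^3 ≡ 311·271 ≡ 146 (mod 355)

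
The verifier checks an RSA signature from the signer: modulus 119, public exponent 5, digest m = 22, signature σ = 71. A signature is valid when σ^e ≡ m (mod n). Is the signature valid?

valid

σ^2 ≡ 71^2 = 5041 ≡ 43
σ^4 ≡ 43^2 = 1849 ≡ 64
5 = 4 + 1, so σ^5 ≡ 64·71 ≡ 22 (mod 119)
σ^5 mod 119 = 22 matches m.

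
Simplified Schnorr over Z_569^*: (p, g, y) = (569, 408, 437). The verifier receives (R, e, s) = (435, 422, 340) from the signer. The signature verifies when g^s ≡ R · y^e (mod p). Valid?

g^s mod p:
408^2 = 166464 ≡ 316
408^4 ≡ 316^2 = 99856 ≡ 281
408^8 ≡ 281^2 = 78961 ≡ 439
408^16 ≡ 439^2 = 192721 ≡ 399
408^32 ≡ 399^2 = 159201 ≡ 450
408^64 ≡ 450^2 = 202500 ≡ 505
408^128 ≡ 505^2 = 255025 ≡ 113
408^256 ≡ 113^2 = 12769 ≡ 251
340 = 256 + 64 + 16 + 4, so 408^340 ≡ 251·505·399·281 ≡ 551 (mod 569)
R · y^e mod p:
437^2 = 190969 ≡ 354
437^4 ≡ 354^2 = 125316 ≡ 136
437^8 ≡ 136^2 = 18496 ≡ 288
437^16 ≡ 288^2 = 82944 ≡ 439
437^32 ≡ 439^2 = 192721 ≡ 399
437^64 ≡ 399^2 = 159201 ≡ 450
437^128 ≡ 450^2 = 202500 ≡ 505
437^256 ≡ 505^2 = 255025 ≡ 113
422 = 256 + 128 + 32 + 4 + 2, so 437^422 ≡ 113·505·399·136·354 ≡ 364 (mod 569)
435·364 = 158340 ≡ 158 (mod 569)
551 ≠ 158; the check fails.

no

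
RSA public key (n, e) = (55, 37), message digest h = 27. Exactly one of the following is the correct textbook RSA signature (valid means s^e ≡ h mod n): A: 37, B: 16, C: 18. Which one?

A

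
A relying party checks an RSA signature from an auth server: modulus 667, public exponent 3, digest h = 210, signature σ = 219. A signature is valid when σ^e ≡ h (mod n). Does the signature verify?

verifies

σ^2 ≡ 219^2 = 47961 ≡ 604
3 = 2 + 1, so σ^3 ≡ 604·219 ≡ 210 (mod 667)
σ^3 mod 667 = 210 matches h.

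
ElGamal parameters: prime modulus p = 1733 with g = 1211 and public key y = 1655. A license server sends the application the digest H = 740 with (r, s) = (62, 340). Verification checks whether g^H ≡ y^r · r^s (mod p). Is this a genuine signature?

genuine

Left side g^H mod p:
1211^2 = 1466521 ≡ 403
1211^4 ≡ 403^2 = 162409 ≡ 1240
1211^8 ≡ 1240^2 = 1537600 ≡ 429
1211^16 ≡ 429^2 = 184041 ≡ 343
1211^32 ≡ 343^2 = 117649 ≡ 1538
1211^64 ≡ 1538^2 = 2365444 ≡ 1632
1211^128 ≡ 1632^2 = 2663424 ≡ 1536
1211^256 ≡ 1536^2 = 2359296 ≡ 683
1211^512 ≡ 683^2 = 466489 ≡ 312
740 = 512 + 128 + 64 + 32 + 4, so 1211^740 ≡ 312·1536·1632·1538·1240 ≡ 134 (mod 1733)
Right side y^r · r^s mod p:
1655^2 = 2739025 ≡ 885
1655^4 ≡ 885^2 = 783225 ≡ 1642
1655^8 ≡ 1642^2 = 2696164 ≡ 1349
1655^16 ≡ 1349^2 = 1819801 ≡ 151
1655^32 ≡ 151^2 = 22801 ≡ 272
62 = 32 + 16 + 8 + 4 + 2, so 1655^62 ≡ 272·151·1349·1642·885 ≡ 861 (mod 1733)
62^2 = 3844 ≡ 378
62^4 ≡ 378^2 = 142884 ≡ 778
62^8 ≡ 778^2 = 605284 ≡ 467
62^16 ≡ 467^2 = 218089 ≡ 1464
62^32 ≡ 1464^2 = 2143296 ≡ 1308
62^64 ≡ 1308^2 = 1710864 ≡ 393
62^128 ≡ 393^2 = 154449 ≡ 212
62^256 ≡ 212^2 = 44944 ≡ 1619
340 = 256 + 64 + 16 + 4, so 62^340 ≡ 1619·393·1464·778 ≡ 1236 (mod 1733)
861·1236 = 1064196 ≡ 134 (mod 1733)
134 ≡ 134 (mod 1733), so the signature is genuine.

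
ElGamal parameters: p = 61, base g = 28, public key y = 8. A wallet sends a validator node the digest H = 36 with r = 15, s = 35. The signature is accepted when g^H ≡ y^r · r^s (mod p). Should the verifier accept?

Left side g^H mod p:
Squares mod 61: 28^1≡28, 28^2≡52, 28^4≡20, 28^8≡34, 28^16≡58, 28^32≡9
36 = 32 + 4, so 28^36 ≡ 9·20 ≡ 58 (mod 61)
Right side y^r · r^s mod p:
Squares mod 61: 8^1≡8, 8^2≡3, 8^4≡9, 8^8≡20
15 = 8 + 4 + 2 + 1, so 8^15 ≡ 20·9·3·8 ≡ 50 (mod 61)
Squares mod 61: 15^1≡15, 15^2≡42, 15^4≡56, 15^8≡25, 15^16≡15, 15^32≡42
35 = 32 + 2 + 1, so 15^35 ≡ 42·42·15 ≡ 47 (mod 61)
50·47 = 2350 ≡ 32 (mod 61)
58 ≠ 32, so verification fails.

reject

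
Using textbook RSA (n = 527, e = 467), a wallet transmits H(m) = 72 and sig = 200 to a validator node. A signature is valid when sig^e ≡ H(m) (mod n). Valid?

sig^2 ≡ 200^2 = 40000 ≡ 475
sig^4 ≡ 475^2 = 225625 ≡ 69
sig^8 ≡ 69^2 = 4761 ≡ 18
sig^16 ≡ 18^2 = 324
sig^32 ≡ 324^2 = 104976 ≡ 103
sig^64 ≡ 103^2 = 10609 ≡ 69
sig^128 ≡ 69^2 = 4761 ≡ 18
sig^256 ≡ 18^2 = 324
467 = 256 + 128 + 64 + 16 + 2 + 1, so sig^467 ≡ 324·18·69·324·475·200 ≡ 72 (mod 527)
sig^467 mod 527 = 72 matches H(m).

yes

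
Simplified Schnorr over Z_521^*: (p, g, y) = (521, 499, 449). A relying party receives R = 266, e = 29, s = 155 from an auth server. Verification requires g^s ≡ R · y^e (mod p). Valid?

no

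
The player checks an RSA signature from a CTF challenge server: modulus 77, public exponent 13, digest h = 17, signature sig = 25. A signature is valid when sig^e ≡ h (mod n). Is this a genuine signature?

Squares mod 77: sig^1≡25, sig^2≡9, sig^4≡4, sig^8≡16
13 = 8 + 4 + 1, so sig^13 ≡ 16·4·25 ≡ 60 (mod 77)
sig^13 mod 77 = 60, but h = 17.

forged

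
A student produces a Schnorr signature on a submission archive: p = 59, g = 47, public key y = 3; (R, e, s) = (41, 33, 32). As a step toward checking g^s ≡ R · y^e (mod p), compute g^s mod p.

17

Squares mod 59: 47^1≡47, 47^2≡26, 47^4≡27, 47^8≡21, 47^16≡28, 47^32≡17
47^32 ≡ 17 (mod 59)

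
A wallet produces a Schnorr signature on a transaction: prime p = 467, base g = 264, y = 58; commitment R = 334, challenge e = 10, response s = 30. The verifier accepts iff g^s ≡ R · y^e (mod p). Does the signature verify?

g^s mod p:
264^30 mod 467 = 325
R · y^e mod p:
58^10 mod 467 = 447
334·447 = 149298 ≡ 325 (mod 467)
325 ≡ 325 (mod 467); signature holds.

verifies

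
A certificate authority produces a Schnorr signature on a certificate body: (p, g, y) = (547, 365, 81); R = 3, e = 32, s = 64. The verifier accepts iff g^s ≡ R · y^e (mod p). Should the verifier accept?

reject

g^s mod p:
Squares mod 547: 365^1≡365, 365^2≡304, 365^4≡520, 365^8≡182, 365^16≡304, 365^32≡520, 365^64≡182
365^64 ≡ 182 (mod 547)
R · y^e mod p:
Squares mod 547: 81^1≡81, 81^2≡544, 81^4≡9, 81^8≡81, 81^16≡544, 81^32≡9
81^32 ≡ 9 (mod 547)
3·9 = 27 ≡ 27 (mod 547)
182 ≠ 27; the check fails.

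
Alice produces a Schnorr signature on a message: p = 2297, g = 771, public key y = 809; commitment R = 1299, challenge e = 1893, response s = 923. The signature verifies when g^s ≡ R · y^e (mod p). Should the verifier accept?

g^s mod p:
Squares mod 2297: 771^1≡771, 771^2≡1815, 771^4≡327, 771^8≡1267, 771^16≡1983, 771^32≡2122, 771^64≡764, 771^128≡258, 771^256≡2248, 771^512≡104
923 = 512 + 256 + 128 + 16 + 8 + 2 + 1, so 771^923 ≡ 104·2248·258·1983·1267·1815·771 ≡ 389 (mod 2297)
R · y^e mod p:
Squares mod 2297: 809^1≡809, 809^2≡2133, 809^4≡1629, 809^8≡606, 809^16≡2013, 809^32≡261, 809^64≡1508, 809^128≡34, 809^256≡1156, 809^512≡1779, 809^1024≡1872
1893 = 1024 + 512 + 256 + 64 + 32 + 4 + 1, so 809^1893 ≡ 1872·1779·1156·1508·261·1629·809 ≡ 2011 (mod 2297)
1299·2011 = 2612289 ≡ 600 (mod 2297)
389 ≠ 600; the check fails.

reject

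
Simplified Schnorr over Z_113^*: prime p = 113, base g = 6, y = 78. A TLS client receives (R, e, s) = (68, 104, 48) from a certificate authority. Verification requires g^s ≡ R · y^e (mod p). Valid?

no

g^s mod p:
6^48 mod 113 = 106
R · y^e mod p:
78^104 mod 113 = 112
68·112 = 7616 ≡ 45 (mod 113)
106 ≠ 45; the check fails.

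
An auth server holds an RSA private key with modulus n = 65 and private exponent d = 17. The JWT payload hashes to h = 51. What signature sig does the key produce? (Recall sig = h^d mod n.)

h^17 mod 65 = 51

51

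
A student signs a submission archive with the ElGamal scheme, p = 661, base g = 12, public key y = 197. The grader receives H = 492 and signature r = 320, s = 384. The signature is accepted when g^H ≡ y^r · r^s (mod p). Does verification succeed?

Left side g^H mod p:
12^2 = 144
12^4 ≡ 144^2 = 20736 ≡ 245
12^8 ≡ 245^2 = 60025 ≡ 535
12^16 ≡ 535^2 = 286225 ≡ 12
12^32 ≡ 12^2 = 144
12^64 ≡ 144^2 = 20736 ≡ 245
12^128 ≡ 245^2 = 60025 ≡ 535
12^256 ≡ 535^2 = 286225 ≡ 12
492 = 256 + 128 + 64 + 32 + 8 + 4, so 12^492 ≡ 12·535·245·144·535·245 ≡ 197 (mod 661)
Right side y^r · r^s mod p:
197^2 = 38809 ≡ 471
197^4 ≡ 471^2 = 221841 ≡ 406
197^8 ≡ 406^2 = 164836 ≡ 247
197^16 ≡ 247^2 = 61009 ≡ 197
197^32 ≡ 197^2 = 38809 ≡ 471
197^64 ≡ 471^2 = 221841 ≡ 406
197^128 ≡ 406^2 = 164836 ≡ 247
197^256 ≡ 247^2 = 61009 ≡ 197
320 = 256 + 64, so 197^320 ≡ 197·406 ≡ 1 (mod 661)
320^2 = 102400 ≡ 606
320^4 ≡ 606^2 = 367236 ≡ 381
320^8 ≡ 381^2 = 145161 ≡ 402
320^16 ≡ 402^2 = 161604 ≡ 320
320^32 ≡ 320^2 = 102400 ≡ 606
320^64 ≡ 606^2 = 367236 ≡ 381
320^128 ≡ 381^2 = 145161 ≡ 402
320^256 ≡ 402^2 = 161604 ≡ 320
384 = 256 + 128, so 320^384 ≡ 320·402 ≡ 406 (mod 661)
1·406 = 406 ≡ 406 (mod 661)
197 ≠ 406, so verification fails.

fails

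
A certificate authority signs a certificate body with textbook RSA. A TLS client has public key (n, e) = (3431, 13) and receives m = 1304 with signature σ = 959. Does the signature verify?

σ^2 ≡ 959^2 = 919681 ≡ 173
σ^4 ≡ 173^2 = 29929 ≡ 2481
σ^8 ≡ 2481^2 = 6155361 ≡ 147
13 = 8 + 4 + 1, so σ^13 ≡ 147·2481·959 ≡ 1304 (mod 3431)
σ^13 mod 3431 = 1304 matches m.

verifies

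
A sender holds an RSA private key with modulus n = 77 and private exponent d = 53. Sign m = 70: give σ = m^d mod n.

42

Squares mod 77: m^1≡70, m^2≡49, m^4≡14, m^8≡42, m^16≡70, m^32≡49
53 = 32 + 16 + 4 + 1, so m^53 ≡ 49·70·14·70 ≡ 42 (mod 77)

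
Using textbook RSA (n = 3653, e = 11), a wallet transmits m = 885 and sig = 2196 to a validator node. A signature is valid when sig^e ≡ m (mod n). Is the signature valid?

Squares mod 3653: sig^1≡2196, sig^2≡456, sig^4≡3368, sig^8≡859
11 = 8 + 2 + 1, so sig^11 ≡ 859·456·2196 ≡ 2768 (mod 3653)
2768 ≠ 885, so verification fails.

invalid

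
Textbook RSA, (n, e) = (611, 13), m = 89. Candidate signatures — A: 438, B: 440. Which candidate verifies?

Candidate A: 438^2 = 191844 ≡ 601; 438^4 ≡ 601^2 = 361201 ≡ 100; 438^8 ≡ 100^2 = 10000 ≡ 224; 13 = 8 + 4 + 1, so 438^13 ≡ 224·100·438 ≡ 373 (mod 611)
Candidate B: 440^2 = 193600 ≡ 524; 440^4 ≡ 524^2 = 274576 ≡ 237; 440^8 ≡ 237^2 = 56169 ≡ 568; 13 = 8 + 4 + 1, so 440^13 ≡ 568·237·440 ≡ 89 (mod 611)
  → matches m = 89

B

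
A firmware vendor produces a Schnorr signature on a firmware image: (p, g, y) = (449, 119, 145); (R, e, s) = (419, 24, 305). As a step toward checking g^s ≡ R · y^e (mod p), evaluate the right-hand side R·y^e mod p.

Squares mod 449: 145^1≡145, 145^2≡371, 145^4≡247, 145^8≡394, 145^16≡331
24 = 16 + 8, so 145^24 ≡ 331·394 ≡ 204 (mod 449)
R · y^e ≡ 419·204 = 85476 ≡ 166 (mod 449)

166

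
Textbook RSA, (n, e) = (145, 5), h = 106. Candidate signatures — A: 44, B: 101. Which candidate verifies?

Candidate A: 44^5 mod 145 = 39
Candidate B: 101^5 mod 145 = 106
  → matches h = 106

B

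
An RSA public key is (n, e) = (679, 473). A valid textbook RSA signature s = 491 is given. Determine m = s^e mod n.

113

s^2 ≡ 491^2 = 241081 ≡ 36
s^4 ≡ 36^2 = 1296 ≡ 617
s^8 ≡ 617^2 = 380689 ≡ 449
s^16 ≡ 449^2 = 201601 ≡ 617
s^32 ≡ 617^2 = 380689 ≡ 449
s^64 ≡ 449^2 = 201601 ≡ 617
s^128 ≡ 617^2 = 380689 ≡ 449
s^256 ≡ 449^2 = 201601 ≡ 617
473 = 256 + 128 + 64 + 16 + 8 + 1, so s^473 ≡ 617·449·617·617·449·491 ≡ 113 (mod 679)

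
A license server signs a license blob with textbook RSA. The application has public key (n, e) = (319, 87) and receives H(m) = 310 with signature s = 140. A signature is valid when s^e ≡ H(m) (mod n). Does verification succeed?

Squares mod 319: s^1≡140, s^2≡141, s^4≡103, s^8≡82, s^16≡25, s^32≡306, s^64≡169
87 = 64 + 16 + 4 + 2 + 1, so s^87 ≡ 169·25·103·141·140 ≡ 310 (mod 319)
s^87 mod 319 = 310 matches H(m).

passes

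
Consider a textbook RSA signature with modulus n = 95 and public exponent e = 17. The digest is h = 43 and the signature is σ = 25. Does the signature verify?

does not verify

σ^2 ≡ 25^2 = 625 ≡ 55
σ^4 ≡ 55^2 = 3025 ≡ 80
σ^8 ≡ 80^2 = 6400 ≡ 35
σ^16 ≡ 35^2 = 1225 ≡ 85
17 = 16 + 1, so σ^17 ≡ 85·25 ≡ 35 (mod 95)
35 ≠ 43, so verification fails.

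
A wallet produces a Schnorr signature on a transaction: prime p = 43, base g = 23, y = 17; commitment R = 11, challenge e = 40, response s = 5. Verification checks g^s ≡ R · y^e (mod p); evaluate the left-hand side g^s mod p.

Squares mod 43: 23^1≡23, 23^2≡13, 23^4≡40
5 = 4 + 1, so 23^5 ≡ 40·23 ≡ 17 (mod 43)

17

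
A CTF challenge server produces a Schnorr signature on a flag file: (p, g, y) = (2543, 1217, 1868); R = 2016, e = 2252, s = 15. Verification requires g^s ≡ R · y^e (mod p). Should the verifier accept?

g^s mod p:
1217^2 = 1481089 ≡ 1063
1217^4 ≡ 1063^2 = 1129969 ≡ 877
1217^8 ≡ 877^2 = 769129 ≡ 1143
15 = 8 + 4 + 2 + 1, so 1217^15 ≡ 1143·877·1063·1217 ≡ 2415 (mod 2543)
R · y^e mod p:
1868^2 = 3489424 ≡ 428
1868^4 ≡ 428^2 = 183184 ≡ 88
1868^8 ≡ 88^2 = 7744 ≡ 115
1868^16 ≡ 115^2 = 13225 ≡ 510
1868^32 ≡ 510^2 = 260100 ≡ 714
1868^64 ≡ 714^2 = 509796 ≡ 1196
1868^128 ≡ 1196^2 = 1430416 ≡ 1250
1868^256 ≡ 1250^2 = 1562500 ≡ 1098
1868^512 ≡ 1098^2 = 1205604 ≡ 222
1868^1024 ≡ 222^2 = 49284 ≡ 967
1868^2048 ≡ 967^2 = 935089 ≡ 1808
2252 = 2048 + 128 + 64 + 8 + 4, so 1868^2252 ≡ 1808·1250·1196·115·88 ≡ 1587 (mod 2543)
2016·1587 = 3199392 ≡ 298 (mod 2543)
2415 ≠ 298; the check fails.

reject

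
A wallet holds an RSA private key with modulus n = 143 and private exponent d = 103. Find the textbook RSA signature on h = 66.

66

Squares mod 143: h^1≡66, h^2≡66, h^4≡66, h^8≡66, h^16≡66, h^32≡66, h^64≡66
103 = 64 + 32 + 4 + 2 + 1, so h^103 ≡ 66·66·66·66·66 ≡ 66 (mod 143)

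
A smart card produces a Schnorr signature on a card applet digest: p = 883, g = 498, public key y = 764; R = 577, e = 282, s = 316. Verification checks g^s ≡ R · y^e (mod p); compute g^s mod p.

Squares mod 883: 498^1≡498, 498^2≡764, 498^4≡33, 498^8≡206, 498^16≡52, 498^32≡55, 498^64≡376, 498^128≡96, 498^256≡386
316 = 256 + 32 + 16 + 8 + 4, so 498^316 ≡ 386·55·52·206·33 ≡ 652 (mod 883)

652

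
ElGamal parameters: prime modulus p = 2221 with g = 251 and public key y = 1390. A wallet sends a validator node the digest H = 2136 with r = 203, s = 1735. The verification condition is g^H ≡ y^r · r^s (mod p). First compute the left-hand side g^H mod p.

Squares mod 2221: 251^1≡251, 251^2≡813, 251^4≡1332, 251^8≡1866, 251^16≡1649, 251^32≡697, 251^64≡1631, 251^128≡1624, 251^256≡1049, 251^512≡1006, 251^1024≡1481, 251^2048≡1234
2136 = 2048 + 64 + 16 + 8, so 251^2136 ≡ 1234·1631·1649·1866 ≡ 1950 (mod 2221)

1950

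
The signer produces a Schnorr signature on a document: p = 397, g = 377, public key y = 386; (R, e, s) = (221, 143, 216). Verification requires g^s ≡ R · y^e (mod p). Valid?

g^s mod p:
Squares mod 397: 377^1≡377, 377^2≡3, 377^4≡9, 377^8≡81, 377^16≡209, 377^32≡11, 377^64≡121, 377^128≡349
216 = 128 + 64 + 16 + 8, so 377^216 ≡ 349·121·209·81 ≡ 167 (mod 397)
R · y^e mod p:
Squares mod 397: 386^1≡386, 386^2≡121, 386^4≡349, 386^8≡319, 386^16≡129, 386^32≡364, 386^64≡295, 386^128≡82
143 = 128 + 8 + 4 + 2 + 1, so 386^143 ≡ 82·319·349·121·386 ≡ 85 (mod 397)
221·85 = 18785 ≡ 126 (mod 397)
167 ≠ 126; the check fails.

no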